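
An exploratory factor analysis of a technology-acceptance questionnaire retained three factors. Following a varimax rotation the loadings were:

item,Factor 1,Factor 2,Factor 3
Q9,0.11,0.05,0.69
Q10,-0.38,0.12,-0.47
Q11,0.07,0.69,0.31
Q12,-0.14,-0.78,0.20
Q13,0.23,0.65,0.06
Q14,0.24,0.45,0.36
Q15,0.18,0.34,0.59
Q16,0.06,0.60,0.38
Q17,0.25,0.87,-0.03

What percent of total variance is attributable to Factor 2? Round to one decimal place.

32.9%

SS loadings for Factor 2 = 0.05² + 0.12² + 0.69² + (-0.78)² + 0.65² + 0.45² + 0.34² + 0.60² + 0.87² = 2.9589
With 9 standardized items, total variance = 9. Proportion = 2.9589/9 = 0.3288 → 32.88%.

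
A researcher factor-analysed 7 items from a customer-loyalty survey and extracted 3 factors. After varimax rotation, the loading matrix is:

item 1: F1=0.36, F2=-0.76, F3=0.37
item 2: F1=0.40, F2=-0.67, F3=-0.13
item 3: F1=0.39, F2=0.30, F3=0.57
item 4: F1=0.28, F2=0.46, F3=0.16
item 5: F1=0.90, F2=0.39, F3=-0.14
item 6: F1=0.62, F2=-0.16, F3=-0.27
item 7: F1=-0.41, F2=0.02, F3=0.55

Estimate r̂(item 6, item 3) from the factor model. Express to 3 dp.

0.040

r̂ = Σ λ_i·λ_j across factors = (0.62)(0.39) + (-0.16)(0.30) + (-0.27)(0.57)
  = +0.2418 -0.0480 -0.1539 = 0.0399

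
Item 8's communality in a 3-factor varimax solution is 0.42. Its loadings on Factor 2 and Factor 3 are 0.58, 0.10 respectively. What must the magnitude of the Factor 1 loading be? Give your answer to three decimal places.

0.271

Under orthogonal rotation h² = Σλ², so λ_Factor 1² = h² − (0.3464) = 0.42 − 0.3464 = 0.0736.
|λ| = √0.0736 = 0.2713.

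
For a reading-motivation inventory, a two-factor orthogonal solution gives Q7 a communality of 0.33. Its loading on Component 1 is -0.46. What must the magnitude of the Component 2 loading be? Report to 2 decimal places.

Under orthogonal rotation h² = Σλ², so λ_Component 2² = h² − (0.2116) = 0.33 − 0.2116 = 0.1184.
|λ| = √0.1184 = 0.3441.

0.34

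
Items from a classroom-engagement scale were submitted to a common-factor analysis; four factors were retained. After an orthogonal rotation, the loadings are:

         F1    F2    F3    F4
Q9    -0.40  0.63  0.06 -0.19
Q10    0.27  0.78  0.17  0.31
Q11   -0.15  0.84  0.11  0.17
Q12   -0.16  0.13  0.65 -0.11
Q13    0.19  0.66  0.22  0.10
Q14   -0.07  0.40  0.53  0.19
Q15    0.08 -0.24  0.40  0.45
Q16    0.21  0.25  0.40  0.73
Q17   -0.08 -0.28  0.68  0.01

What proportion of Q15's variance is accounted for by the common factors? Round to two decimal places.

h² = 0.08² + (-0.24)² + 0.40² + 0.45² = 0.0064 + 0.0576 + 0.1600 + 0.2025 = 0.4265

0.43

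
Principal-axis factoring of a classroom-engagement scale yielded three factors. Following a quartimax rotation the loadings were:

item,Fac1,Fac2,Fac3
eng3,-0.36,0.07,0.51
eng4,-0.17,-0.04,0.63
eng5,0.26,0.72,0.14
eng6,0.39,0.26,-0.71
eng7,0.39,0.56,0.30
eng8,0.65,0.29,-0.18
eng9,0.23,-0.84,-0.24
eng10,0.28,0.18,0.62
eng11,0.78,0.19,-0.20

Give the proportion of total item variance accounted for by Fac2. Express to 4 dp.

0.1960

SS loadings for Fac2 = 0.07² + (-0.04)² + 0.72² + 0.26² + 0.56² + 0.29² + (-0.84)² + 0.18² + 0.19² = 1.7643
Proportion of variance = 1.7643 / 9 = 0.1960.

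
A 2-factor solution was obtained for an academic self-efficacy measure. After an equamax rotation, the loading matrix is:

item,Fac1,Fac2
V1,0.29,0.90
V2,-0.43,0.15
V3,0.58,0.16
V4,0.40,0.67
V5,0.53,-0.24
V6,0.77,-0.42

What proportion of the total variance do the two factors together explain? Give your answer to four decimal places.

SS loadings by factor: 1.6392, 1.5410; total = 3.1802.
Total variance with 6 standardized items is 6, so the solution explains 3.1802/6 = 0.5300.

0.5300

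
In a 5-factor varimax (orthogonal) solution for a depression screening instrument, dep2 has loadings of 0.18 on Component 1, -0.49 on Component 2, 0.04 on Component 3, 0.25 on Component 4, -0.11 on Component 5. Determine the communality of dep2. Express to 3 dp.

0.349

h² = 0.18² + (-0.49)² + 0.04² + 0.25² + (-0.11)² = 0.0324 + 0.2401 + 0.0016 + 0.0625 + 0.0121 = 0.3487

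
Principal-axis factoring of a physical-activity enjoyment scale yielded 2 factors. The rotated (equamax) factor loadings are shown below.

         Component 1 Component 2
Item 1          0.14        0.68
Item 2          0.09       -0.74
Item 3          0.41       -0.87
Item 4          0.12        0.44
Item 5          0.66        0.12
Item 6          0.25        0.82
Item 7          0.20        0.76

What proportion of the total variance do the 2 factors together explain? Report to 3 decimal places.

SS loadings by factor: 0.7483, 3.2249; total = 3.9732.
Total variance with 7 standardized items is 7, so the solution explains 3.9732/7 = 0.5676.

0.568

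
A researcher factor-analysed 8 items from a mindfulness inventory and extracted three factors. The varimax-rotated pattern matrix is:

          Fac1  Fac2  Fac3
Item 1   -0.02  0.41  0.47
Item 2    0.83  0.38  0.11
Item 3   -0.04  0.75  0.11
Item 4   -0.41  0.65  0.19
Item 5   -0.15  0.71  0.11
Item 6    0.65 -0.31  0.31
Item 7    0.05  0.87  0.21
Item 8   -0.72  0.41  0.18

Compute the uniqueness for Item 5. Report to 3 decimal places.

h² = (-0.15)² + 0.71² + 0.11² = 0.0225 + 0.5041 + 0.0121 = 0.5387
Uniqueness u² = 1 − h² = 1 − 0.5387 = 0.4613

0.461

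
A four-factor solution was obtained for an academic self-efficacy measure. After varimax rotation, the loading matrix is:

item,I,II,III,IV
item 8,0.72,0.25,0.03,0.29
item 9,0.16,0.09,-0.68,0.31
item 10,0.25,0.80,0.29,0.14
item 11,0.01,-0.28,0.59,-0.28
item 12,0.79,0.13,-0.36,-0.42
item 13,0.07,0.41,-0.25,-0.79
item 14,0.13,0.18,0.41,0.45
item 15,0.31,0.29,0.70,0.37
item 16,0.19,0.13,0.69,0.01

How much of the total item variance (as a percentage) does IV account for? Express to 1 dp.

15.8%

SS loadings for IV = 0.29² + 0.31² + 0.14² + (-0.28)² + (-0.42)² + (-0.79)² + 0.45² + 0.37² + 0.01² = 1.4182
With 9 standardized items, total variance = 9. Proportion = 1.4182/9 = 0.1576 → 15.76%.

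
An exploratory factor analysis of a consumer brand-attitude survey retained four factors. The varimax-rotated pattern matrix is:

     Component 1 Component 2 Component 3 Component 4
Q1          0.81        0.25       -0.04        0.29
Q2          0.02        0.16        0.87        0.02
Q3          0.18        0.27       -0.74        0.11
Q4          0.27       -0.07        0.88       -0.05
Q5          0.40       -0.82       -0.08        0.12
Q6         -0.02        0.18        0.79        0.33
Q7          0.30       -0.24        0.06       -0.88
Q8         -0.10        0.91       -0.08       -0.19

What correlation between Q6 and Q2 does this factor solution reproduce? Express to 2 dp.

r̂ = Σ λ_i·λ_j across factors = (-0.02)(0.02) + (0.18)(0.16) + (0.79)(0.87) + (0.33)(0.02)
  = -0.0004 +0.0288 +0.6873 +0.0066 = 0.7223

0.72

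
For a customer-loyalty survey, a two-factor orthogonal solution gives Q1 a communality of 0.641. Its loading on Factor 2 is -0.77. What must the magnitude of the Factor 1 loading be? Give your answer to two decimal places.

0.22

Under orthogonal rotation h² = Σλ², so λ_Factor 1² = h² − (0.5929) = 0.641 − 0.5929 = 0.0481.
|λ| = √0.0481 = 0.2193.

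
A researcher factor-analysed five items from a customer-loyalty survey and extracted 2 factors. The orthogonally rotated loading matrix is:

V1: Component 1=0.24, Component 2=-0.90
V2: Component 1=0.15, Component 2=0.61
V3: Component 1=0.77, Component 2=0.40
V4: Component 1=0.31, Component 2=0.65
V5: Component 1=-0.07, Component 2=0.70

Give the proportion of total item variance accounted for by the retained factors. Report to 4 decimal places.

SS loadings by factor: 0.7740, 2.2546; total = 3.0286.
Total variance with 5 standardized items is 5, so the solution explains 3.0286/5 = 0.6057.

0.6057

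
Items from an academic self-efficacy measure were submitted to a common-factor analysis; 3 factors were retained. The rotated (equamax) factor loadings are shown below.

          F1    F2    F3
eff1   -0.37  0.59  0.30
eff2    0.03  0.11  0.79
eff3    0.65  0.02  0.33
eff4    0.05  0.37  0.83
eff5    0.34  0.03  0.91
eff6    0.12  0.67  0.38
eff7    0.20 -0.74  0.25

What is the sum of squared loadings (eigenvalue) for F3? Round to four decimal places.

SS loadings for F3 = 0.30² + 0.79² + 0.33² + 0.83² + 0.91² + 0.38² + 0.25² = 0.0900 + 0.6241 + 0.1089 + 0.6889 + 0.8281 + 0.1444 + 0.0625 = 2.5469

2.5469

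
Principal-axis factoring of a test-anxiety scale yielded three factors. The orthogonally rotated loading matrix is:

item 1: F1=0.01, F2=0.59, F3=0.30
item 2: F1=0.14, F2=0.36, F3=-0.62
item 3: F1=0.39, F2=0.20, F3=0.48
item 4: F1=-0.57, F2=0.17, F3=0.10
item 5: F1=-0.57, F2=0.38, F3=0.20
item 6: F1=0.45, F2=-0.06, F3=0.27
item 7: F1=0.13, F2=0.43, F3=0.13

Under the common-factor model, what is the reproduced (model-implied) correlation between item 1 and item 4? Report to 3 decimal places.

0.125

r̂ = Σ λ_i·λ_j across factors = (0.01)(-0.57) + (0.59)(0.17) + (0.30)(0.10)
  = -0.0057 +0.1003 +0.0300 = 0.1246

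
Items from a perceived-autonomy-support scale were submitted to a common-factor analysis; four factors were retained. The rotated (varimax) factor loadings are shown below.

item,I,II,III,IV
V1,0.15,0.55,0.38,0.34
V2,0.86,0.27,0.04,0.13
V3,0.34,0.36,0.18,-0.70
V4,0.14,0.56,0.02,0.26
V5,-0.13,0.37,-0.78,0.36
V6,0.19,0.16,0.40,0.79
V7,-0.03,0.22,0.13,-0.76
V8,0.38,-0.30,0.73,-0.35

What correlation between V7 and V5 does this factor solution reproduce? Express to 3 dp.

-0.290

r̂ = Σ λ_i·λ_j across factors = (-0.03)(-0.13) + (0.22)(0.37) + (0.13)(-0.78) + (-0.76)(0.36)
  = +0.0039 +0.0814 -0.1014 -0.2736 = -0.2897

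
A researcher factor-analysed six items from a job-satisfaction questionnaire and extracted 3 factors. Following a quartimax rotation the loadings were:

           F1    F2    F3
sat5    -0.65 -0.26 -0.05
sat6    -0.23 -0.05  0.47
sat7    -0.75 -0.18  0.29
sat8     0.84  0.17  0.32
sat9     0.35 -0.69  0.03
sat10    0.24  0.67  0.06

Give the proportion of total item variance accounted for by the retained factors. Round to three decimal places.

0.566

Communalities: 0.4926, 0.2763, 0.6790, 0.8369, 0.5995, 0.5101; Σh² = 3.3944.
Total variance with 6 standardized items is 6, so the solution explains 3.3944/6 = 0.5657.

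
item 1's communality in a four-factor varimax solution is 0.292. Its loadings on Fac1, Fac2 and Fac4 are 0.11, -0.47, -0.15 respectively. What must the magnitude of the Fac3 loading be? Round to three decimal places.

0.191

Under orthogonal rotation h² = Σλ², so λ_Fac3² = h² − (0.2555) = 0.292 − 0.2555 = 0.0365.
|λ| = √0.0365 = 0.1910.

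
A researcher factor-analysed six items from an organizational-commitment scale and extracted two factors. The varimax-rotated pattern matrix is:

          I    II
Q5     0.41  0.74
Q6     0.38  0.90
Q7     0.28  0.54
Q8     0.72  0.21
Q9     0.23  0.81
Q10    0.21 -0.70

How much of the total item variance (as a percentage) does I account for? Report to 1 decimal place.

SS loadings for I = 0.41² + 0.38² + 0.28² + 0.72² + 0.23² + 0.21² = 1.0063
With 6 standardized items, total variance = 6. Proportion = 1.0063/6 = 0.1677 → 16.77%.

16.8%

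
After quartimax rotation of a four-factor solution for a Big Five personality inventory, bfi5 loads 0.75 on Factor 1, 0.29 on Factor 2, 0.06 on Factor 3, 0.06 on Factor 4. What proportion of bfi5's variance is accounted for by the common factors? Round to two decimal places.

0.65

h² = 0.75² + 0.29² + 0.06² + 0.06² = 0.5625 + 0.0841 + 0.0036 + 0.0036 = 0.6538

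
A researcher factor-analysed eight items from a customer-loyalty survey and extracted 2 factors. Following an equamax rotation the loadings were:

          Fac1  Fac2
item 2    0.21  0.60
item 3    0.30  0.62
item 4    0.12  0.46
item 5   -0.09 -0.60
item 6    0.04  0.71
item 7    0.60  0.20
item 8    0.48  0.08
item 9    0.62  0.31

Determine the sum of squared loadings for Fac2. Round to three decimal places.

SS loadings for Fac2 = 0.60² + 0.62² + 0.46² + (-0.60)² + 0.71² + 0.20² + 0.08² + 0.31² = 0.3600 + 0.3844 + 0.2116 + 0.3600 + 0.5041 + 0.0400 + 0.0064 + 0.0961 = 1.9626

1.963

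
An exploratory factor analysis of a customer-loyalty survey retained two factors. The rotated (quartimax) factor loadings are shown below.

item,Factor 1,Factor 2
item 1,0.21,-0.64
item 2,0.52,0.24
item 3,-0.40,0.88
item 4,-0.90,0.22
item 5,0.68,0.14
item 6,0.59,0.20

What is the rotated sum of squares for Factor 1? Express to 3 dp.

SS loadings for Factor 1 = 0.21² + 0.52² + (-0.40)² + (-0.90)² + 0.68² + 0.59² = 0.0441 + 0.2704 + 0.1600 + 0.8100 + 0.4624 + 0.3481 = 2.0950

2.095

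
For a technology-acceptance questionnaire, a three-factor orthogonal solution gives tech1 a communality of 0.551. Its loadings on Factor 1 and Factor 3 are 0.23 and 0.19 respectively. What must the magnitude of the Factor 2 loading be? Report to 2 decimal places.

Under orthogonal rotation h² = Σλ², so λ_Factor 2² = h² − (0.0890) = 0.551 − 0.0890 = 0.4620.
|λ| = √0.4620 = 0.6797.

0.68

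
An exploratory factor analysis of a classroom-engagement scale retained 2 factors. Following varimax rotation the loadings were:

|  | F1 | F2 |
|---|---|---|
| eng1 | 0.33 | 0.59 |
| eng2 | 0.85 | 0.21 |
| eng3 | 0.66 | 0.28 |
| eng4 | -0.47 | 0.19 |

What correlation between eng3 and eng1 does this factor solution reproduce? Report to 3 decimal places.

0.383

r̂ = Σ λ_i·λ_j across factors = (0.66)(0.33) + (0.28)(0.59)
  = +0.2178 +0.1652 = 0.3830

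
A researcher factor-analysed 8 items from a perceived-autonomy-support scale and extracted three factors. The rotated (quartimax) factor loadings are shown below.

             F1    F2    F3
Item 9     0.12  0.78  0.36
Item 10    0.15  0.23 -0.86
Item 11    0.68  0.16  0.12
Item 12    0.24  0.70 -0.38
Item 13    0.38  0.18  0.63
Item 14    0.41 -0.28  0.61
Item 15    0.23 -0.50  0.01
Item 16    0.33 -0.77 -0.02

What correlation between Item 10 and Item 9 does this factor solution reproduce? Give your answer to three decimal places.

r̂ = Σ λ_i·λ_j across factors = (0.15)(0.12) + (0.23)(0.78) + (-0.86)(0.36)
  = +0.0180 +0.1794 -0.3096 = -0.1122

-0.112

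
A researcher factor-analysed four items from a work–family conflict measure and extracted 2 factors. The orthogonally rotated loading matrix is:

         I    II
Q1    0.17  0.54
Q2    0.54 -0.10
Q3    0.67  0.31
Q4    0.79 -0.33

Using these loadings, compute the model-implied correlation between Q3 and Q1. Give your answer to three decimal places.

r̂ = Σ λ_i·λ_j across factors = (0.67)(0.17) + (0.31)(0.54)
  = +0.1139 +0.1674 = 0.2813

0.281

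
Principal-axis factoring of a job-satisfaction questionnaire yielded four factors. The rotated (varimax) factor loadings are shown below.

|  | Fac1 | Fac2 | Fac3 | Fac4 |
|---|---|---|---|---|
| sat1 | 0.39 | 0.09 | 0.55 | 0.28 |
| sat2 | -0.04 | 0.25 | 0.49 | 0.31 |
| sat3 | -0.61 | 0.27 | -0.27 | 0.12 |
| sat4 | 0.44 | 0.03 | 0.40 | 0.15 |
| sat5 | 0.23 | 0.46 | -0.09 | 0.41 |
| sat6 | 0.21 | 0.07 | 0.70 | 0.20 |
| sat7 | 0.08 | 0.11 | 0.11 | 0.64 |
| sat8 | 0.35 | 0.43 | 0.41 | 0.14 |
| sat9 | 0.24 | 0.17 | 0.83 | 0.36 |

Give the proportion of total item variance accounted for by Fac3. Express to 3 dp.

SS loadings for Fac3 = 0.55² + 0.49² + (-0.27)² + 0.40² + (-0.09)² + 0.70² + 0.11² + 0.41² + 0.83² = 2.1427
Proportion of variance = 2.1427 / 9 = 0.2381.

0.238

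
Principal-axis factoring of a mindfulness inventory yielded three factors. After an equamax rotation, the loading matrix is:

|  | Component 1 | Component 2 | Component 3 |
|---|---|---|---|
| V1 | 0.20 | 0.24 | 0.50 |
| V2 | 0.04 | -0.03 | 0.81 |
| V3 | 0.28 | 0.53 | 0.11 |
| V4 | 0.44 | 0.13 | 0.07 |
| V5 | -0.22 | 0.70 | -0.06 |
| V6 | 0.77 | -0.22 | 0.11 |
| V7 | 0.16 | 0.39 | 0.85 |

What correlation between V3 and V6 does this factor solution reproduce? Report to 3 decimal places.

0.111

r̂ = Σ λ_i·λ_j across factors = (0.28)(0.77) + (0.53)(-0.22) + (0.11)(0.11)
  = +0.2156 -0.1166 +0.0121 = 0.1111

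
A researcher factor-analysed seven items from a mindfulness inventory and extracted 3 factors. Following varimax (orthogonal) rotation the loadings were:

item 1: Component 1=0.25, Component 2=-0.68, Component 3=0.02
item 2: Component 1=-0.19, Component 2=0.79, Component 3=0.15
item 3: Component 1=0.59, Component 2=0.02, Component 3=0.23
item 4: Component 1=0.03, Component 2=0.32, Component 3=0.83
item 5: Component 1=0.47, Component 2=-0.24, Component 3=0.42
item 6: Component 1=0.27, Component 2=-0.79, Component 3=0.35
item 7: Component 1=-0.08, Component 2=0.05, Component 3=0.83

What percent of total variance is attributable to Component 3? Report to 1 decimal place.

SS loadings for Component 3 = 0.02² + 0.15² + 0.23² + 0.83² + 0.42² + 0.35² + 0.83² = 1.7525
With 7 standardized items, total variance = 7. Proportion = 1.7525/7 = 0.2504 → 25.04%.

25.0%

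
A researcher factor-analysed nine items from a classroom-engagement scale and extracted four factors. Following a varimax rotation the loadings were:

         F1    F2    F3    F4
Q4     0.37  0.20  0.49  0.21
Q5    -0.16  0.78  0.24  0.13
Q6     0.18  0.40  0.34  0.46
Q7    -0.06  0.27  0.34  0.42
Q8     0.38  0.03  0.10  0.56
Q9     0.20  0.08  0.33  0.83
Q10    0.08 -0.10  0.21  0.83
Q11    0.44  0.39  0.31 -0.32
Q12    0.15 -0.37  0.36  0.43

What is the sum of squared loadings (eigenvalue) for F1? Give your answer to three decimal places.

SS loadings for F1 = 0.37² + (-0.16)² + 0.18² + (-0.06)² + 0.38² + 0.20² + 0.08² + 0.44² + 0.15² = 0.1369 + 0.0256 + 0.0324 + 0.0036 + 0.1444 + 0.0400 + 0.0064 + 0.1936 + 0.0225 = 0.6054

0.605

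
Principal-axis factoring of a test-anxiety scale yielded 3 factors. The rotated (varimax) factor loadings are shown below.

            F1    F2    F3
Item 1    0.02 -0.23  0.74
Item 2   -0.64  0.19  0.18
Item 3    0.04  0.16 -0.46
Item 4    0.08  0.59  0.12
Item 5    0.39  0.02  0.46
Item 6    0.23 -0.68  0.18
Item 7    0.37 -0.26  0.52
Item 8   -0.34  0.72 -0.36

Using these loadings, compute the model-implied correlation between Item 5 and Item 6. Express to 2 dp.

0.16

r̂ = Σ λ_i·λ_j across factors = (0.39)(0.23) + (0.02)(-0.68) + (0.46)(0.18)
  = +0.0897 -0.0136 +0.0828 = 0.1589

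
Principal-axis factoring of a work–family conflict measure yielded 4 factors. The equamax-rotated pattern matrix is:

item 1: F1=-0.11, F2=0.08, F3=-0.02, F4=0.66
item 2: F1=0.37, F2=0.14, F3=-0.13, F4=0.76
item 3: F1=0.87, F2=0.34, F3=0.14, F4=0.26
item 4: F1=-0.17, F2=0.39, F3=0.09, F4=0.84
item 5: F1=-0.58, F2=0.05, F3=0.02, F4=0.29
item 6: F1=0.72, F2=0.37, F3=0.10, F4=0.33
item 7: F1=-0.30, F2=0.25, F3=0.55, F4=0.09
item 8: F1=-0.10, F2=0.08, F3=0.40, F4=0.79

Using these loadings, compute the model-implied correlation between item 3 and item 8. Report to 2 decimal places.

0.20

r̂ = Σ λ_i·λ_j across factors = (0.87)(-0.10) + (0.34)(0.08) + (0.14)(0.40) + (0.26)(0.79)
  = -0.0870 +0.0272 +0.0560 +0.2054 = 0.2016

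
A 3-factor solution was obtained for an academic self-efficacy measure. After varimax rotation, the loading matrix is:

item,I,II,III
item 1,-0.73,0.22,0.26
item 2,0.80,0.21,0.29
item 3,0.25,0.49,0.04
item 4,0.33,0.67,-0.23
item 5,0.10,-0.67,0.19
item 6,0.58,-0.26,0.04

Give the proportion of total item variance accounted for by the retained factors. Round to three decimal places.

0.539

SS loadings by factor: 1.6907, 1.2980, 0.2439; total = 3.2326.
Total variance with 6 standardized items is 6, so the solution explains 3.2326/6 = 0.5388.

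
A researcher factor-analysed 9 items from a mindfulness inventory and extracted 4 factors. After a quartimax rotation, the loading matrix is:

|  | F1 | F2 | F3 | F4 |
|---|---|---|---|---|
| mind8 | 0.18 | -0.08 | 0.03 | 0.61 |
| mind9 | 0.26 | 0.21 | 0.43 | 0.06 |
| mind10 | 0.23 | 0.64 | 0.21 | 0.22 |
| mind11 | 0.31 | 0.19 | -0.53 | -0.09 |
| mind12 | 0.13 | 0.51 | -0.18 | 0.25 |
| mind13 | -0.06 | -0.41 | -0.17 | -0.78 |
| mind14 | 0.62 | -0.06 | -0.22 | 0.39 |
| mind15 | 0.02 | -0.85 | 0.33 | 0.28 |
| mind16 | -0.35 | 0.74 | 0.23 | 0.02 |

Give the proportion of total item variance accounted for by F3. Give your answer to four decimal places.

SS loadings for F3 = 0.03² + 0.43² + 0.21² + (-0.53)² + (-0.18)² + (-0.17)² + (-0.22)² + 0.33² + 0.23² = 0.7823
Proportion of variance = 0.7823 / 9 = 0.0869.

0.0869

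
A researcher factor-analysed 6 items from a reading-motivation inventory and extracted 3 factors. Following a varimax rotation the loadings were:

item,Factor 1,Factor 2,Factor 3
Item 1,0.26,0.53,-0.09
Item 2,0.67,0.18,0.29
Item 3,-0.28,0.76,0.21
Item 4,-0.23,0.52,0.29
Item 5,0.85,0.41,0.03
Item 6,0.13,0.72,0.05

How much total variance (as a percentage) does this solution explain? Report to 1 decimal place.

Communalities: 0.3566, 0.5654, 0.7001, 0.4074, 0.8915, 0.5378; Σh² = 3.4588.
Total variance with 6 standardized items is 6, so the solution explains 3.4588/6 = 0.5765 = 57.65%.

57.6%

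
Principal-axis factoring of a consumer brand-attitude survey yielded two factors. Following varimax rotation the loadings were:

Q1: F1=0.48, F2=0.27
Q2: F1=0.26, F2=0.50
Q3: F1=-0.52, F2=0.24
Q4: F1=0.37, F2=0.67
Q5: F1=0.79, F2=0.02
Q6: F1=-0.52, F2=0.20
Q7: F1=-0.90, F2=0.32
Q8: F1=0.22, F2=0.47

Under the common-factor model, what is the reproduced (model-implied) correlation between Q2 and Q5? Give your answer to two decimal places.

r̂ = Σ λ_i·λ_j across factors = (0.26)(0.79) + (0.50)(0.02)
  = +0.2054 +0.0100 = 0.2154

0.22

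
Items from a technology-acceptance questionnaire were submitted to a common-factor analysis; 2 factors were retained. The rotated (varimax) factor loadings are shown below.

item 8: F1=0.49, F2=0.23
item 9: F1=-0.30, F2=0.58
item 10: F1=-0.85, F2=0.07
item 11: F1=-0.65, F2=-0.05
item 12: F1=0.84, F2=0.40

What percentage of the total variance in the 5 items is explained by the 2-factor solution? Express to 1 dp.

54.7%

Communalities: 0.2930, 0.4264, 0.7274, 0.4250, 0.8656; Σh² = 2.7374.
Total variance with 5 standardized items is 5, so the solution explains 2.7374/5 = 0.5475 = 54.75%.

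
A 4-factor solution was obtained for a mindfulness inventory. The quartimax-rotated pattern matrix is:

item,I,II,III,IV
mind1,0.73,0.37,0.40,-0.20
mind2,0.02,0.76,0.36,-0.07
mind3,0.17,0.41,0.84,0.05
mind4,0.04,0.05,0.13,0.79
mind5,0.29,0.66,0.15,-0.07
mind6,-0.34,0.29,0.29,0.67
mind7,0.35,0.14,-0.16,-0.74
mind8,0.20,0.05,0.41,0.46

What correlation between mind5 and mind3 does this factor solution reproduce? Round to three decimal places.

r̂ = Σ λ_i·λ_j across factors = (0.29)(0.17) + (0.66)(0.41) + (0.15)(0.84) + (-0.07)(0.05)
  = +0.0493 +0.2706 +0.1260 -0.0035 = 0.4424

0.442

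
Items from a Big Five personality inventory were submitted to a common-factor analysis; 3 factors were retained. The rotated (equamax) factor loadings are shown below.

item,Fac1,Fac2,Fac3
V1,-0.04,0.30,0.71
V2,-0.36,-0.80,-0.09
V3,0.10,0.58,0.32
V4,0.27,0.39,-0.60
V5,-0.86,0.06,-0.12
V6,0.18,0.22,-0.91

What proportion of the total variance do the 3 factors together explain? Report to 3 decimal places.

0.679

Communalities: 0.5957, 0.7777, 0.4488, 0.5850, 0.7576, 0.9089; Σh² = 4.0737.
Total variance with 6 standardized items is 6, so the solution explains 4.0737/6 = 0.6790.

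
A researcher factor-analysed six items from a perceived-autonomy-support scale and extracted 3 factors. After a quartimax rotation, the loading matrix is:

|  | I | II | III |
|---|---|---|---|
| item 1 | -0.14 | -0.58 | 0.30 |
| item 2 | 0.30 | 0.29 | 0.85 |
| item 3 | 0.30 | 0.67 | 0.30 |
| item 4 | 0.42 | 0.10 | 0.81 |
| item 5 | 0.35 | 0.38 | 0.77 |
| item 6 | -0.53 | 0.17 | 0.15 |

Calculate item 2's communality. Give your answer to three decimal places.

h² = 0.30² + 0.29² + 0.85² = 0.0900 + 0.0841 + 0.7225 = 0.8966

0.897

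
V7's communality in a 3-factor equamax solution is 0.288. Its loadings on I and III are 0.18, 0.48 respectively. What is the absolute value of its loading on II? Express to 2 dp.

0.16

Under orthogonal rotation h² = Σλ², so λ_II² = h² − (0.2628) = 0.288 − 0.2628 = 0.0252.
|λ| = √0.0252 = 0.1587.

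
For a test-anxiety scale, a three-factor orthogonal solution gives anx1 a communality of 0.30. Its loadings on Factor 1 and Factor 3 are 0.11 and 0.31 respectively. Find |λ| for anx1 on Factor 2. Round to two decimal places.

Under orthogonal rotation h² = Σλ², so λ_Factor 2² = h² − (0.1082) = 0.30 − 0.1082 = 0.1918.
|λ| = √0.1918 = 0.4379.

0.44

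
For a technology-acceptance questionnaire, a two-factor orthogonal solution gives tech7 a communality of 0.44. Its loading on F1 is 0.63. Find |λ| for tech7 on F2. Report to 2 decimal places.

Under orthogonal rotation h² = Σλ², so λ_F2² = h² − (0.3969) = 0.44 − 0.3969 = 0.0431.
|λ| = √0.0431 = 0.2076.

0.21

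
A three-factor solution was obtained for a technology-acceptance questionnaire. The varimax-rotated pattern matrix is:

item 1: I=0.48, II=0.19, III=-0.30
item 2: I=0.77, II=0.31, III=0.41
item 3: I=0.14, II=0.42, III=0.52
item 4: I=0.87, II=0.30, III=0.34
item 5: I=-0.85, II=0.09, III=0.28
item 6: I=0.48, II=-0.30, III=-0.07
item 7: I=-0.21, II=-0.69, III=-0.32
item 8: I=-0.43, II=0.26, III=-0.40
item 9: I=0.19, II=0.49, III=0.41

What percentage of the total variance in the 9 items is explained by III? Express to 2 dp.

12.87%

SS loadings for III = (-0.30)² + 0.41² + 0.52² + 0.34² + 0.28² + (-0.07)² + (-0.32)² + (-0.40)² + 0.41² = 1.1579
With 9 standardized items, total variance = 9. Proportion = 1.1579/9 = 0.1287 → 12.87%.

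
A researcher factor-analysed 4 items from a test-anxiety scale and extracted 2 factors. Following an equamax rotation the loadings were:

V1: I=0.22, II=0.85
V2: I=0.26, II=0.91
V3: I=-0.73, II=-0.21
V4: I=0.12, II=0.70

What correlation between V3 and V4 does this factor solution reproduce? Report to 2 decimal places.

-0.23

r̂ = Σ λ_i·λ_j across factors = (-0.73)(0.12) + (-0.21)(0.70)
  = -0.0876 -0.1470 = -0.2346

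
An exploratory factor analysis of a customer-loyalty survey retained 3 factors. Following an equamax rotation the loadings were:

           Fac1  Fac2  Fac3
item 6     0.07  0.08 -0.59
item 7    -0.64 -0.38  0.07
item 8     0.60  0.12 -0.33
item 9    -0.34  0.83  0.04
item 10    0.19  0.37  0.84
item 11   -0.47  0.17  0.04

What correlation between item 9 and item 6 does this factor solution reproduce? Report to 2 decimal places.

r̂ = Σ λ_i·λ_j across factors = (-0.34)(0.07) + (0.83)(0.08) + (0.04)(-0.59)
  = -0.0238 +0.0664 -0.0236 = 0.0190

0.02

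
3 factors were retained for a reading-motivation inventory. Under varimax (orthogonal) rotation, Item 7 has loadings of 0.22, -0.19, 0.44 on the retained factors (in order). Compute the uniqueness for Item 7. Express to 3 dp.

h² = 0.22² + (-0.19)² + 0.44² = 0.0484 + 0.0361 + 0.1936 = 0.2781
Uniqueness u² = 1 − h² = 1 − 0.2781 = 0.7219

0.722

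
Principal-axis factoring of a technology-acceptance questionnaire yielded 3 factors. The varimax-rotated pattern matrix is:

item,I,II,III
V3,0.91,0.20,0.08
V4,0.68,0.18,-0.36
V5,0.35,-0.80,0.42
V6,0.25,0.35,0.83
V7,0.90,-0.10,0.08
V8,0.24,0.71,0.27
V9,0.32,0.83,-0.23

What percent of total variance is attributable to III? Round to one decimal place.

SS loadings for III = 0.08² + (-0.36)² + 0.42² + 0.83² + 0.08² + 0.27² + (-0.23)² = 1.1335
With 7 standardized items, total variance = 7. Proportion = 1.1335/7 = 0.1619 → 16.19%.

16.2%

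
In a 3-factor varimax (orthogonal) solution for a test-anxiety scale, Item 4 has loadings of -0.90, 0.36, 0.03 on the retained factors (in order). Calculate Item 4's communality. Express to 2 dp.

h² = (-0.90)² + 0.36² + 0.03² = 0.8100 + 0.1296 + 0.0009 = 0.9405

0.94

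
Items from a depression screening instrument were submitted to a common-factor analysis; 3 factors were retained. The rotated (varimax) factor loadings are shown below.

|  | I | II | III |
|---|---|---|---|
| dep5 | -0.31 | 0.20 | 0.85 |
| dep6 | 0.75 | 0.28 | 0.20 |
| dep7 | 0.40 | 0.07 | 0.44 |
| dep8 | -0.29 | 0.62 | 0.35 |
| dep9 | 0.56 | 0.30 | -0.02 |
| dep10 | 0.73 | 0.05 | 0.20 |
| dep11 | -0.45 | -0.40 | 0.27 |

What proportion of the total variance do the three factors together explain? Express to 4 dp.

SS loadings by factor: 1.9517, 0.7602, 1.1919; total = 3.9038.
Total variance with 7 standardized items is 7, so the solution explains 3.9038/7 = 0.5577.

0.5577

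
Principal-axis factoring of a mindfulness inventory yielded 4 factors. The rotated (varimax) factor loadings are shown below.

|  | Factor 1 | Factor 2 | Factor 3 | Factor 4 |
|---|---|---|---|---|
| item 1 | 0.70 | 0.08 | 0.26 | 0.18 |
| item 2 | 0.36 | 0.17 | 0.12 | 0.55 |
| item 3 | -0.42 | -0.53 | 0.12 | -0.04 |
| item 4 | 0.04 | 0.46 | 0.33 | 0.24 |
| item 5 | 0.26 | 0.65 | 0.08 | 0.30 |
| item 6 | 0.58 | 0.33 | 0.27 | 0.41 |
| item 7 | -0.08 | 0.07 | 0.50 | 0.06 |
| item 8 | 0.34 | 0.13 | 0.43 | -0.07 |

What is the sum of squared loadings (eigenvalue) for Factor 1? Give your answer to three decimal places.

1.324

SS loadings for Factor 1 = 0.70² + 0.36² + (-0.42)² + 0.04² + 0.26² + 0.58² + (-0.08)² + 0.34² = 0.4900 + 0.1296 + 0.1764 + 0.0016 + 0.0676 + 0.3364 + 0.0064 + 0.1156 = 1.3236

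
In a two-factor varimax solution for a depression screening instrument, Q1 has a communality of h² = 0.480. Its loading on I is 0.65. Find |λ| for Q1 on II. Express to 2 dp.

0.24

Under orthogonal rotation h² = Σλ², so λ_II² = h² − (0.4225) = 0.480 − 0.4225 = 0.0575.
|λ| = √0.0575 = 0.2398.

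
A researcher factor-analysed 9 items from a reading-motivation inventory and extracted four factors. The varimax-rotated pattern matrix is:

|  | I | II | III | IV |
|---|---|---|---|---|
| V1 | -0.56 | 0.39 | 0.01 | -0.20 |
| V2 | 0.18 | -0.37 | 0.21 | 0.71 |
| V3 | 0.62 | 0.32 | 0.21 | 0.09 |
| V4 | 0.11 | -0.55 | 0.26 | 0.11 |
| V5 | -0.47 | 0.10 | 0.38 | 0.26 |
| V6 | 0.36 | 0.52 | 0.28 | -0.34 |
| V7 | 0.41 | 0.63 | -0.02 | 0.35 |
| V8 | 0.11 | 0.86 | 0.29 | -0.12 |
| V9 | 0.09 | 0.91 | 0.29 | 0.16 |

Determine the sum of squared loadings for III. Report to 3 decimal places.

0.547

SS loadings for III = 0.01² + 0.21² + 0.21² + 0.26² + 0.38² + 0.28² + (-0.02)² + 0.29² + 0.29² = 0.0001 + 0.0441 + 0.0441 + 0.0676 + 0.1444 + 0.0784 + 0.0004 + 0.0841 + 0.0841 = 0.5473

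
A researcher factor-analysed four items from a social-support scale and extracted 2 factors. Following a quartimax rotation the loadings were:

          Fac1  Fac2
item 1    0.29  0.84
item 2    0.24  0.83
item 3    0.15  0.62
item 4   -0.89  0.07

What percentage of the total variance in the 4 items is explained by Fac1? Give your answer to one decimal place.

SS loadings for Fac1 = 0.29² + 0.24² + 0.15² + (-0.89)² = 0.9563
With 4 standardized items, total variance = 4. Proportion = 0.9563/4 = 0.2391 → 23.91%.

23.9%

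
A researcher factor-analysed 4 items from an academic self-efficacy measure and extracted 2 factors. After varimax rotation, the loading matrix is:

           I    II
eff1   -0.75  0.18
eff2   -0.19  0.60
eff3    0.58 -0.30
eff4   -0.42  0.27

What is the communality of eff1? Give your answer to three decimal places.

0.595

h² = (-0.75)² + 0.18² = 0.5625 + 0.0324 = 0.5949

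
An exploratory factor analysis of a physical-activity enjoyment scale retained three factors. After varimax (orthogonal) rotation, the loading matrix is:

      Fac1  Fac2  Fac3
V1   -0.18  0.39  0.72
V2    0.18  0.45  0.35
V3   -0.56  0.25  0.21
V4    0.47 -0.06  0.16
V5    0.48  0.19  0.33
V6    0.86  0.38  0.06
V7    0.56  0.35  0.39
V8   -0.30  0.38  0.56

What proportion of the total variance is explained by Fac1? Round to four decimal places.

0.2466

SS loadings for Fac1 = (-0.18)² + 0.18² + (-0.56)² + 0.47² + 0.48² + 0.86² + 0.56² + (-0.30)² = 1.9729
Proportion of variance = 1.9729 / 8 = 0.2466.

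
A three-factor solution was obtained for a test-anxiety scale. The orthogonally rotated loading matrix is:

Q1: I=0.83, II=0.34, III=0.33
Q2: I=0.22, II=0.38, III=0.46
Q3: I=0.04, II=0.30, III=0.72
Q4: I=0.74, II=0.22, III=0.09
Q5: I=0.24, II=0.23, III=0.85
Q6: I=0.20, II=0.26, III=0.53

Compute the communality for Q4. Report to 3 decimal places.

h² = 0.74² + 0.22² + 0.09² = 0.5476 + 0.0484 + 0.0081 = 0.6041

0.604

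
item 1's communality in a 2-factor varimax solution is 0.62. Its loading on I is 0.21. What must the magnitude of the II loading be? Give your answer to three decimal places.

Under orthogonal rotation h² = Σλ², so λ_II² = h² − (0.0441) = 0.62 − 0.0441 = 0.5759.
|λ| = √0.5759 = 0.7589.

0.759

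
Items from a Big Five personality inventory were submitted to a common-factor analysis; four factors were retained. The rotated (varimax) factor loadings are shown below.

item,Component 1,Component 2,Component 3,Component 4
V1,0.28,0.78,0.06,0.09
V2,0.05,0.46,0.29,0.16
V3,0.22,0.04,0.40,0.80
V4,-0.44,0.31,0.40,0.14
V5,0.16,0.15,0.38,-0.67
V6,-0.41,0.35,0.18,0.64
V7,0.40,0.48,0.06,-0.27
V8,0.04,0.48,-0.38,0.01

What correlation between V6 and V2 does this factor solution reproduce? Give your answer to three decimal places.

r̂ = Σ λ_i·λ_j across factors = (-0.41)(0.05) + (0.35)(0.46) + (0.18)(0.29) + (0.64)(0.16)
  = -0.0205 +0.1610 +0.0522 +0.1024 = 0.2951

0.295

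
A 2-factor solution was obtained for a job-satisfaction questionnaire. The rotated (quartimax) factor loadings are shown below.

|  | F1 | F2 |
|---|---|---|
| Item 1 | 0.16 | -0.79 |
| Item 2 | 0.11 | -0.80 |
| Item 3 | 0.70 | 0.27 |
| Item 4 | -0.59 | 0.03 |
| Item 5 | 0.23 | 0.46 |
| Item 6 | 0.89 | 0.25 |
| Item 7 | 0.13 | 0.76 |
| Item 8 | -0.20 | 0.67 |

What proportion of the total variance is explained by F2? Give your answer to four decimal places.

SS loadings for F2 = (-0.79)² + (-0.80)² + 0.27² + 0.03² + 0.46² + 0.25² + 0.76² + 0.67² = 2.6385
Proportion of variance = 2.6385 / 8 = 0.3298.

0.3298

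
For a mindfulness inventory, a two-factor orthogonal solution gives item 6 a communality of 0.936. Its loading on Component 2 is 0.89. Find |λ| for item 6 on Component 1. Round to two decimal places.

0.38

Under orthogonal rotation h² = Σλ², so λ_Component 1² = h² − (0.7921) = 0.936 − 0.7921 = 0.1439.
|λ| = √0.1439 = 0.3793.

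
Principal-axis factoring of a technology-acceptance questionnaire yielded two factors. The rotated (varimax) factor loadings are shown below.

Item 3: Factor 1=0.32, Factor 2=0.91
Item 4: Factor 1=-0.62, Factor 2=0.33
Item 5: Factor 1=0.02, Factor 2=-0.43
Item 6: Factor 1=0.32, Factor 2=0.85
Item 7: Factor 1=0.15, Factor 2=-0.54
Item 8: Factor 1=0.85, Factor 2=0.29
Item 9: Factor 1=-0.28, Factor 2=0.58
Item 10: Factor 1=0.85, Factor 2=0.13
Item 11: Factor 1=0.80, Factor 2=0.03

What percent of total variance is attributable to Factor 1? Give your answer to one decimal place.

SS loadings for Factor 1 = 0.32² + (-0.62)² + 0.02² + 0.32² + 0.15² + 0.85² + (-0.28)² + 0.85² + 0.80² = 2.7755
With 9 standardized items, total variance = 9. Proportion = 2.7755/9 = 0.3084 → 30.84%.

30.8%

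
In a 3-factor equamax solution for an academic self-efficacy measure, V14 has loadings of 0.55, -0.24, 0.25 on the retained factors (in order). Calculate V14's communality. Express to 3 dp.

h² = 0.55² + (-0.24)² + 0.25² = 0.3025 + 0.0576 + 0.0625 = 0.4226

0.423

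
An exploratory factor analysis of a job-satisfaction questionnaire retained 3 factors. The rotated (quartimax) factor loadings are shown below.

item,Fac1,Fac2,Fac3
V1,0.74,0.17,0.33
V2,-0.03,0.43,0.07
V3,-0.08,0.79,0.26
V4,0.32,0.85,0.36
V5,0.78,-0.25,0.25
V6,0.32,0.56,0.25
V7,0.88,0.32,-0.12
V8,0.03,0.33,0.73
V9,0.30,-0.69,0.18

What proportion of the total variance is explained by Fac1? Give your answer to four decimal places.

0.2482

SS loadings for Fac1 = 0.74² + (-0.03)² + (-0.08)² + 0.32² + 0.78² + 0.32² + 0.88² + 0.03² + 0.30² = 2.2334
Proportion of variance = 2.2334 / 9 = 0.2482.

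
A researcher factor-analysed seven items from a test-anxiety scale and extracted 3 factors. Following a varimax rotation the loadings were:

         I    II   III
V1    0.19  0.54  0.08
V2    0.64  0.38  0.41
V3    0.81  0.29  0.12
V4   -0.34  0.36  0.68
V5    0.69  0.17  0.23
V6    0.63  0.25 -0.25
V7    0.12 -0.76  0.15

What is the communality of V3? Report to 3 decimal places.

h² = 0.81² + 0.29² + 0.12² = 0.6561 + 0.0841 + 0.0144 = 0.7546

0.755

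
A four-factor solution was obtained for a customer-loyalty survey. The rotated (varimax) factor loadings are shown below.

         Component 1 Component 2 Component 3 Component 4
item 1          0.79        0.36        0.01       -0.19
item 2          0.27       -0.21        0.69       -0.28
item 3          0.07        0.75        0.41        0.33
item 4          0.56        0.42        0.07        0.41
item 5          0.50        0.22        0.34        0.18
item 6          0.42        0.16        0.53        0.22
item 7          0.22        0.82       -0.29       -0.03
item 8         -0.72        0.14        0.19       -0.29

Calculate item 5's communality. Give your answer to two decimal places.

0.45

h² = 0.50² + 0.22² + 0.34² + 0.18² = 0.2500 + 0.0484 + 0.1156 + 0.0324 = 0.4464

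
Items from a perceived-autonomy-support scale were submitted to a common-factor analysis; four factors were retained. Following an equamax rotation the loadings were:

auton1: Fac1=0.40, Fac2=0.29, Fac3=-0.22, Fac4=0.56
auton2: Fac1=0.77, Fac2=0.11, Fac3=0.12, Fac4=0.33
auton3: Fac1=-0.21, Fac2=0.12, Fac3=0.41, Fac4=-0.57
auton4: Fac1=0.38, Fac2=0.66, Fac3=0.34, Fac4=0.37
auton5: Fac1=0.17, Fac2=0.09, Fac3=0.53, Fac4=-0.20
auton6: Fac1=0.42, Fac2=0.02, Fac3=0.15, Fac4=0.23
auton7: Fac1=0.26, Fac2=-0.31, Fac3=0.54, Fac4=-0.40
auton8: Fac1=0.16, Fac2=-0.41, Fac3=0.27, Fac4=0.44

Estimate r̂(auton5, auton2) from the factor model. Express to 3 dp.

0.138

r̂ = Σ λ_i·λ_j across factors = (0.17)(0.77) + (0.09)(0.11) + (0.53)(0.12) + (-0.20)(0.33)
  = +0.1309 +0.0099 +0.0636 -0.0660 = 0.1384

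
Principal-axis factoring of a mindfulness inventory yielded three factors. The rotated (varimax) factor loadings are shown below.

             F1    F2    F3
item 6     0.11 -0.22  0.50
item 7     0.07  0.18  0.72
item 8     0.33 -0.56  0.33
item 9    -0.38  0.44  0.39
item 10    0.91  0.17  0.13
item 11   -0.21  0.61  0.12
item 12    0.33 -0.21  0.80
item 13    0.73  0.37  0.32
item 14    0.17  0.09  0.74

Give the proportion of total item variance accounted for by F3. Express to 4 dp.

0.2612

SS loadings for F3 = 0.50² + 0.72² + 0.33² + 0.39² + 0.13² + 0.12² + 0.80² + 0.32² + 0.74² = 2.3507
Proportion of variance = 2.3507 / 9 = 0.2612.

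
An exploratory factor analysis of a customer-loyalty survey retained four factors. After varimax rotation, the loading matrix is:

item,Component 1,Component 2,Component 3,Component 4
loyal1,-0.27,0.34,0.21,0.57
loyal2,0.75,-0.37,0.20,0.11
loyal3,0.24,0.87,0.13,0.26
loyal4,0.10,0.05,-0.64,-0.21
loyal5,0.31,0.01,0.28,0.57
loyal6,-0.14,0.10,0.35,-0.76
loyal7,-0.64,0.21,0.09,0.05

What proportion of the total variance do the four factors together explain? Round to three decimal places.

SS loadings by factor: 1.2283, 1.0661, 0.7196, 1.3537; total = 4.3677.
Total variance with 7 standardized items is 7, so the solution explains 4.3677/7 = 0.6240.

0.624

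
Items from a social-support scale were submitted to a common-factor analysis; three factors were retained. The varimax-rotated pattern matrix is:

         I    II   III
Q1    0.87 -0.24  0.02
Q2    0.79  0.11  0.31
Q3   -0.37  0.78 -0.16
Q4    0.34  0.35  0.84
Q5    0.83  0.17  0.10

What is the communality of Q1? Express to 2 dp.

0.81

h² = 0.87² + (-0.24)² + 0.02² = 0.7569 + 0.0576 + 0.0004 = 0.8149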